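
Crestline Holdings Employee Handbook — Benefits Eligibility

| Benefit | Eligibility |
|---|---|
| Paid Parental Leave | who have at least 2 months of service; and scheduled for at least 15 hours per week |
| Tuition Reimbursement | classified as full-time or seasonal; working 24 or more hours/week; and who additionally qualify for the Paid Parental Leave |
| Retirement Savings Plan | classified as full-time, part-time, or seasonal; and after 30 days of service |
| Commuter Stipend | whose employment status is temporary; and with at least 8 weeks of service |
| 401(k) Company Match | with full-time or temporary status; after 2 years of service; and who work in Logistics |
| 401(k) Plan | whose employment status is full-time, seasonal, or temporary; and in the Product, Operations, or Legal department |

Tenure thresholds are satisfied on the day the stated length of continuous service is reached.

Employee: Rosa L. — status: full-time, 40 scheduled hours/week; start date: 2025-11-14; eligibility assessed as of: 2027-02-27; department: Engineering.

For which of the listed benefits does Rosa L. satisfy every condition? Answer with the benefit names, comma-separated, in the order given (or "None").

Paid Parental Leave, Tuition Reimbursement, Retirement Savings Plan

Service from 2025-11-14 to 2027-02-27: 470 days.
Paid Parental Leave — service 470 days ≥ 2 months (≈60 days) ✓; 40 hrs/wk ≥ 15 ✓ → eligible.
Tuition Reimbursement — status full-time ✓; 40 hrs/wk ≥ 24 ✓; eligible for Paid Parental Leave ✓ → eligible.
Retirement Savings Plan — status full-time ✓; service 470 days ≥ 30 days ✓ → eligible.
Commuter Stipend — status full-time ✗ (requires temporary) → not eligible.
401(k) Company Match — status full-time ✓; service 470 days < 2 years (≈730 days) ✗ → not eligible.
401(k) Plan — status full-time ✓; dept Engineering ✗ → not eligible.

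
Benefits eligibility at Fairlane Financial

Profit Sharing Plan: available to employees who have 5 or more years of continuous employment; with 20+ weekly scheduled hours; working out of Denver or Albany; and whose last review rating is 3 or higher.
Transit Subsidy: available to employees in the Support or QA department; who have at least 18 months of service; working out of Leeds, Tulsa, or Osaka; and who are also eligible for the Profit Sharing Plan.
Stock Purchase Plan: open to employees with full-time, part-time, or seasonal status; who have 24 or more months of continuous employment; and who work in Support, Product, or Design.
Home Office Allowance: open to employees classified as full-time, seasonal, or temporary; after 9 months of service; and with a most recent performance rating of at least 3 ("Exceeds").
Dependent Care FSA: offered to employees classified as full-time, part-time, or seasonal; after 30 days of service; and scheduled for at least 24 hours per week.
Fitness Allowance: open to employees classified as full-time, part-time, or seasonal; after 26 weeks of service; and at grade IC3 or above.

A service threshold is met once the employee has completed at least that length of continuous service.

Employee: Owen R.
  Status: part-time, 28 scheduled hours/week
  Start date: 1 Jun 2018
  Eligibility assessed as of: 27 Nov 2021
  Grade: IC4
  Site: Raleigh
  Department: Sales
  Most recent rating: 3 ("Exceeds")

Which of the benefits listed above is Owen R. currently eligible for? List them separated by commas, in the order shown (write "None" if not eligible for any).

Dependent Care FSA, Fitness Allowance

Service from 1 Jun 2018 to 27 Nov 2021: 1275 days.
Profit Sharing Plan — service 1275 days < 5 years (≈1825 days) ✗ → not eligible.
Transit Subsidy — dept Sales ✗ → not eligible.
Stock Purchase Plan — status part-time ✓; service 1275 days ≥ 24 months (≈720 days) ✓; dept Sales ✗ → not eligible.
Home Office Allowance — status part-time ✗ (requires full-time, seasonal, or temporary) → not eligible.
Dependent Care FSA — status part-time ✓; service 1275 days ≥ 30 days ✓; 28 hrs/wk ≥ 24 ✓ → eligible.
Fitness Allowance — status part-time ✓; service 1275 days ≥ 26 weeks (≈182 days) ✓; grade IC4 ≥ IC3 ✓ → eligible.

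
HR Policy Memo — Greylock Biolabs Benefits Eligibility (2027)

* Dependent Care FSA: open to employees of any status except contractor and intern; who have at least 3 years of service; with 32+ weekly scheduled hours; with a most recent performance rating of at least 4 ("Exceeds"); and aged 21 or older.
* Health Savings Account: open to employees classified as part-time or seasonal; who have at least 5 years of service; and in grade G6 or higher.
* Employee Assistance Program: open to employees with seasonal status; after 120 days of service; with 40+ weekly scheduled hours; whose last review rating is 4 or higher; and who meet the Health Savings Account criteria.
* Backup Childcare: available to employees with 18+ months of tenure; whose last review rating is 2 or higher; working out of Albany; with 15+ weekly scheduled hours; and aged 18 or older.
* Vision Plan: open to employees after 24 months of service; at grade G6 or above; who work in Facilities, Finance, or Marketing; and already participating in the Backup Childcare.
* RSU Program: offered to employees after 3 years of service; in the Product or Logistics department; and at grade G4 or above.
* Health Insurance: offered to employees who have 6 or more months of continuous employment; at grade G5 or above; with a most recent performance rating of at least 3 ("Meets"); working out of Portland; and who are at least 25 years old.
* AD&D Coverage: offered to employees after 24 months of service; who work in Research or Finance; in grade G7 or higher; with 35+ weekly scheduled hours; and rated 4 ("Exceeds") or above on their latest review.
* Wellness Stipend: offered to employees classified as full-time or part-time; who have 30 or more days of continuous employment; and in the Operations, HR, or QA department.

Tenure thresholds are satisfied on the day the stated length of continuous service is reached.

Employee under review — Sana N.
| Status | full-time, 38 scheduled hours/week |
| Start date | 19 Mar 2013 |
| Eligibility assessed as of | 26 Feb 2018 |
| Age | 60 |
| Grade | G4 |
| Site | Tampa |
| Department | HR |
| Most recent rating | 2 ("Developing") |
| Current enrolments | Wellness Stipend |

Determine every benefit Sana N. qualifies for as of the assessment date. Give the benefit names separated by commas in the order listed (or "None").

Wellness Stipend

Service from 19 Mar 2013 to 26 Feb 2018: 1805 days.
Dependent Care FSA — status full-time ✓ (not excluded); service 1805 days ≥ 3 years (≈1095 days) ✓; 38 hrs/wk ≥ 32 ✓; rating 2 < 4 ✗ → not eligible.
Health Savings Account — status full-time ✗ (requires part-time or seasonal) → not eligible.
Employee Assistance Program — status full-time ✗ (requires seasonal) → not eligible.
Backup Childcare — service 1805 days ≥ 18 months (≈540 days) ✓; rating 2 ≥ 2 ✓; site Tampa ✗ (not Albany) → not eligible.
Vision Plan — service 1805 days ≥ 24 months (≈720 days) ✓; grade G4 < G6 ✗ → not eligible.
RSU Program — service 1805 days ≥ 3 years (≈1095 days) ✓; dept HR ✗ → not eligible.
Health Insurance — service 1805 days ≥ 6 months (≈180 days) ✓; grade G4 < G5 ✗ → not eligible.
AD&D Coverage — service 1805 days ≥ 24 months (≈720 days) ✓; dept HR ✗ → not eligible.
Wellness Stipend — status full-time ✓; service 1805 days ≥ 30 days ✓; dept HR ✓ → eligible.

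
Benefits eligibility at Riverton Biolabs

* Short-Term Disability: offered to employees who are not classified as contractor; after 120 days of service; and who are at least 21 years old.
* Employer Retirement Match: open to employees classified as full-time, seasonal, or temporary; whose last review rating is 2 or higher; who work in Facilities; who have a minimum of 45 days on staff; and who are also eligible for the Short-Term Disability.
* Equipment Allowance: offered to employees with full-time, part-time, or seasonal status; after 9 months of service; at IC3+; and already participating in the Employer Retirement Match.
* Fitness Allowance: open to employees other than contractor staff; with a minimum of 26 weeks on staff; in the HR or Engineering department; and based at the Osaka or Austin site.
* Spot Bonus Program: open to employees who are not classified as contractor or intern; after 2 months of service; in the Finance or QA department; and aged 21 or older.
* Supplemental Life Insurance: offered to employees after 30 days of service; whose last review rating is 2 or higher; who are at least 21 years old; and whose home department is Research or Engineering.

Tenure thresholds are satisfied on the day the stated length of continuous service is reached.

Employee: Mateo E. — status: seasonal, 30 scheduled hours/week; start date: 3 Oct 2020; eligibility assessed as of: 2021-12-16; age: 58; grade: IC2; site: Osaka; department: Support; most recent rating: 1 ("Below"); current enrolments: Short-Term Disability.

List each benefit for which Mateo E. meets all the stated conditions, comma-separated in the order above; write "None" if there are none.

Service from 3 Oct 2020 to 2021-12-16: 439 days.
Short-Term Disability — status seasonal ✓ (not excluded); service 439 days ≥ 120 days ✓; age 58 ≥ 21 ✓ → eligible.
Employer Retirement Match — status seasonal ✓; rating 1 < 2 ✗ → not eligible.
Equipment Allowance — status seasonal ✓; service 439 days ≥ 9 months (≈270 days) ✓; grade IC2 < IC3 ✗ → not eligible.
Fitness Allowance — status seasonal ✓ (not excluded); service 439 days ≥ 26 weeks (≈182 days) ✓; dept Support ✗ → not eligible.
Spot Bonus Program — status seasonal ✓ (not excluded); service 439 days ≥ 2 months (≈60 days) ✓; dept Support ✗ → not eligible.
Supplemental Life Insurance — service 439 days ≥ 30 days ✓; rating 1 < 2 ✗ → not eligible.

Short-Term Disability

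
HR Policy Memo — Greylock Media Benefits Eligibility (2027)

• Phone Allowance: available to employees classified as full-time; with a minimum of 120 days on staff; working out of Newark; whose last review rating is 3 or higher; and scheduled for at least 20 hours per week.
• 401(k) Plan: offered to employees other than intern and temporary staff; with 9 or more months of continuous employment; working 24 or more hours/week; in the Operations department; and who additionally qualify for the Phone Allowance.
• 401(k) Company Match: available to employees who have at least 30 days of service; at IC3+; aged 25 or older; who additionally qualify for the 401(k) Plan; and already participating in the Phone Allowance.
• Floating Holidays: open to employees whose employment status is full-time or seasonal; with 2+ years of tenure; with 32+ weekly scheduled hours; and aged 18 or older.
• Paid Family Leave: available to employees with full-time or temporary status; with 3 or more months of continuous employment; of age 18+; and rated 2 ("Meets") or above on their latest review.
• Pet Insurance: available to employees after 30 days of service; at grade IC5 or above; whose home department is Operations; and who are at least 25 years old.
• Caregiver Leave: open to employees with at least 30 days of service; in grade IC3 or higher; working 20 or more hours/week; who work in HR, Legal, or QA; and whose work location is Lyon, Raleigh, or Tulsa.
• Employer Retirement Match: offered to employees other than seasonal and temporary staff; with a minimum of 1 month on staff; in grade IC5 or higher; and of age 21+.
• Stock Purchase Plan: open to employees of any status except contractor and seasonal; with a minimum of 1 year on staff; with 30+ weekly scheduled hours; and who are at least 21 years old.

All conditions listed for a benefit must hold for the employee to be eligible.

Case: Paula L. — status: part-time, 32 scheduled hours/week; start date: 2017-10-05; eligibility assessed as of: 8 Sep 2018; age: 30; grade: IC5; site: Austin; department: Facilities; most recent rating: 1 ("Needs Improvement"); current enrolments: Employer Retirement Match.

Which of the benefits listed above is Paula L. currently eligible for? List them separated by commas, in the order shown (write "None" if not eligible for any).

Service from 2017-10-05 to 8 Sep 2018: 338 days.
Phone Allowance — status part-time ✗ (requires full-time) → not eligible.
401(k) Plan — status part-time ✓ (not excluded); service 338 days ≥ 9 months (≈270 days) ✓; 32 hrs/wk ≥ 24 ✓; dept Facilities ✗ → not eligible.
401(k) Company Match — service 338 days ≥ 30 days ✓; grade IC5 ≥ IC3 ✓; age 30 ≥ 25 ✓; not eligible for 401(k) Plan ✗ → not eligible.
Floating Holidays — status part-time ✗ (requires full-time or seasonal) → not eligible.
Paid Family Leave — status part-time ✗ (requires full-time or temporary) → not eligible.
Pet Insurance — service 338 days ≥ 30 days ✓; grade IC5 ≥ IC5 ✓; dept Facilities ✗ → not eligible.
Caregiver Leave — service 338 days ≥ 30 days ✓; grade IC5 ≥ IC3 ✓; 32 hrs/wk ≥ 20 ✓; dept Facilities ✗ → not eligible.
Employer Retirement Match — status part-time ✓ (not excluded); service 338 days ≥ 1 month (≈30 days) ✓; grade IC5 ≥ IC5 ✓; age 30 ≥ 21 ✓ → eligible.
Stock Purchase Plan — status part-time ✓ (not excluded); service 338 days < 1 year (≈365 days) ✗ → not eligible.

Employer Retirement Match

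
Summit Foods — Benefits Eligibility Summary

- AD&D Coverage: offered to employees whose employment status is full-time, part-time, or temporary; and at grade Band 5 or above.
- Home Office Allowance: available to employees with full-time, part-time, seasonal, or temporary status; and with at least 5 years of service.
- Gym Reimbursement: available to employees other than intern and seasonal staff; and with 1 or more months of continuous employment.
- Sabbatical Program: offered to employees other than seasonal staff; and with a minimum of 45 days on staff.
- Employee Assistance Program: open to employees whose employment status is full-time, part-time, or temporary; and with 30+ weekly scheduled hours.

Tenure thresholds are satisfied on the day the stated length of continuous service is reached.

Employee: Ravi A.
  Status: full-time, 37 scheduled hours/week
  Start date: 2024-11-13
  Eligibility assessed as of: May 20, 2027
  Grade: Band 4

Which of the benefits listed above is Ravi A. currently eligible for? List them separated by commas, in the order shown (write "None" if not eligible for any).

Service from 2024-11-13 to May 20, 2027: 918 days.
AD&D Coverage — status full-time ✓; grade Band 4 < Band 5 ✗ → not eligible.
Home Office Allowance — status full-time ✓; service 918 days < 5 years (≈1825 days) ✗ → not eligible.
Gym Reimbursement — status full-time ✓ (not excluded); service 918 days ≥ 1 month (≈30 days) ✓ → eligible.
Sabbatical Program — status full-time ✓ (not excluded); service 918 days ≥ 45 days ✓ → eligible.
Employee Assistance Program — status full-time ✓; 37 hrs/wk ≥ 30 ✓ → eligible.

Gym Reimbursement, Sabbatical Program, Employee Assistance Program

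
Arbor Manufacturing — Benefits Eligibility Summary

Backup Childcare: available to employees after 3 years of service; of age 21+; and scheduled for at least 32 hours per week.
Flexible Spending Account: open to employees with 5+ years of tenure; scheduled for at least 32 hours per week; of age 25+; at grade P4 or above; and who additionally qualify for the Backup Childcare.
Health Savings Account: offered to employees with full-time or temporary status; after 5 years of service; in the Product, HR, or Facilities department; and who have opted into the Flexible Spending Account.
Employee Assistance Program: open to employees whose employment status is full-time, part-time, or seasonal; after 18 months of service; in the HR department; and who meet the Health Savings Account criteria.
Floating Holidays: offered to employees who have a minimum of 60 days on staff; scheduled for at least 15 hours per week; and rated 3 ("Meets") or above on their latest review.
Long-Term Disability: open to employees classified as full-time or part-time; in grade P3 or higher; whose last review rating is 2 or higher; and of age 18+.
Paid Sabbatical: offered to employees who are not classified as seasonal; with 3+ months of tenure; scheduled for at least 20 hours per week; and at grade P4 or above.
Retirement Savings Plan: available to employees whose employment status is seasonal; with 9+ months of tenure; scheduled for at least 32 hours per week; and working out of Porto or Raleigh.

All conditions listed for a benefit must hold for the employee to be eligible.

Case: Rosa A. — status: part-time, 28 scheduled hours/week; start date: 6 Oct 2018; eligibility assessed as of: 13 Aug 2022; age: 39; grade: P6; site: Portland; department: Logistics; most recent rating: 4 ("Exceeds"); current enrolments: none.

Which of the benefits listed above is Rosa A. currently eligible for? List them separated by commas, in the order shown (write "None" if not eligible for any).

Floating Holidays, Long-Term Disability, Paid Sabbatical

Service from 6 Oct 2018 to 13 Aug 2022: 1407 days.
Backup Childcare — service 1407 days ≥ 3 years (≈1095 days) ✓; age 39 ≥ 21 ✓; 28 hrs/wk < 32 ✗ → not eligible.
Flexible Spending Account — service 1407 days < 5 years (≈1825 days) ✗ → not eligible.
Health Savings Account — status part-time ✗ (requires full-time or temporary) → not eligible.
Employee Assistance Program — status part-time ✓; service 1407 days ≥ 18 months (≈540 days) ✓; dept Logistics ✗ → not eligible.
Floating Holidays — service 1407 days ≥ 60 days ✓; 28 hrs/wk ≥ 15 ✓; rating 4 ≥ 3 ✓ → eligible.
Long-Term Disability — status part-time ✓; grade P6 ≥ P3 ✓; rating 4 ≥ 2 ✓; age 39 ≥ 18 ✓ → eligible.
Paid Sabbatical — status part-time ✓ (not excluded); service 1407 days ≥ 3 months (≈90 days) ✓; 28 hrs/wk ≥ 20 ✓; grade P6 ≥ P4 ✓ → eligible.
Retirement Savings Plan — status part-time ✗ (requires seasonal) → not eligible.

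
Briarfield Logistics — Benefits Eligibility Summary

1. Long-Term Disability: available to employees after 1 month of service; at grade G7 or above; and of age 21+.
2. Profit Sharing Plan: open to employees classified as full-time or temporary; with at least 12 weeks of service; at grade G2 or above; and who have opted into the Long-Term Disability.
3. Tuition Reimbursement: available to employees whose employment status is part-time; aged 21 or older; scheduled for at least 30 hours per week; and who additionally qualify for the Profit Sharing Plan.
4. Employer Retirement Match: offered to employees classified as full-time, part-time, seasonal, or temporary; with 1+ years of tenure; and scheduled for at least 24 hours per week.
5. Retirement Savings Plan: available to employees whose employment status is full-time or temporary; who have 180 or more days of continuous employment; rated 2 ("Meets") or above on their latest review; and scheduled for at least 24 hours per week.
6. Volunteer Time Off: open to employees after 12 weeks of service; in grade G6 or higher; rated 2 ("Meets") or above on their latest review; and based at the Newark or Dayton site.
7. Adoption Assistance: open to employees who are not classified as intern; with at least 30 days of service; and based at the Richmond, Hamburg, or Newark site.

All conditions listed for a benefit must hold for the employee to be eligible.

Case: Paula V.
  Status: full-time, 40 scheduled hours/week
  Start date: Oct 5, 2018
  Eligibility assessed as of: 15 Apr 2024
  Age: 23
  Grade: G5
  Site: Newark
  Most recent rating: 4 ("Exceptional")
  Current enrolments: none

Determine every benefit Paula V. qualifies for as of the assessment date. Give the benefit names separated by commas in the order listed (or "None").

Service from Oct 5, 2018 to 15 Apr 2024: 2019 days.
Long-Term Disability — service 2019 days ≥ 1 month (≈30 days) ✓; grade G5 < G7 ✗ → not eligible.
Profit Sharing Plan — status full-time ✓; service 2019 days ≥ 12 weeks (≈84 days) ✓; grade G5 ≥ G2 ✓; not enrolled in Long-Term Disability ✗ → not eligible.
Tuition Reimbursement — status full-time ✗ (requires part-time) → not eligible.
Employer Retirement Match — status full-time ✓; service 2019 days ≥ 1 year (≈365 days) ✓; 40 hrs/wk ≥ 24 ✓ → eligible.
Retirement Savings Plan — status full-time ✓; service 2019 days ≥ 180 days ✓; rating 4 ≥ 2 ✓; 40 hrs/wk ≥ 24 ✓ → eligible.
Volunteer Time Off — service 2019 days ≥ 12 weeks (≈84 days) ✓; grade G5 < G6 ✗ → not eligible.
Adoption Assistance — status full-time ✓ (not excluded); service 2019 days ≥ 30 days ✓; site Newark ✓ → eligible.

Employer Retirement Match, Retirement Savings Plan, Adoption Assistance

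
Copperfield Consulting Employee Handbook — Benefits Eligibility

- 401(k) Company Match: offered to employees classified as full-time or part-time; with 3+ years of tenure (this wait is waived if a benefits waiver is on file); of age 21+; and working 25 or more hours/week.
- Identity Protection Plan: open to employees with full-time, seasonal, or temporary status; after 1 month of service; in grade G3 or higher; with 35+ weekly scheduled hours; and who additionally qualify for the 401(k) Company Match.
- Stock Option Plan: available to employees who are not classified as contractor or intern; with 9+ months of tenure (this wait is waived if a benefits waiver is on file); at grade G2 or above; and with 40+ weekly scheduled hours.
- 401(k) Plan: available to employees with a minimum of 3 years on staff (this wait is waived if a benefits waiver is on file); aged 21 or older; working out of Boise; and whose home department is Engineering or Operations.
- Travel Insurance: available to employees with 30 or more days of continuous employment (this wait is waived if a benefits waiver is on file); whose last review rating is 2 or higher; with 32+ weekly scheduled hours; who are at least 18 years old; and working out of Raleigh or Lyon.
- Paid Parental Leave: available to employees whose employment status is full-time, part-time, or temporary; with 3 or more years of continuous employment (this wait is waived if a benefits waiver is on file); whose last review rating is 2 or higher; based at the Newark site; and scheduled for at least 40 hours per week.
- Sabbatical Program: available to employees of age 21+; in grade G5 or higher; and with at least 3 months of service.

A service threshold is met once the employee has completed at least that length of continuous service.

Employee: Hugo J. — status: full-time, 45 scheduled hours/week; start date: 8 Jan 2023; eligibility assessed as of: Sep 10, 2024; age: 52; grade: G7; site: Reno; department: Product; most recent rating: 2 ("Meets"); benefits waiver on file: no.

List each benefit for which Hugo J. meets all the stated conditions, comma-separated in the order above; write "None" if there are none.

Stock Option Plan, Sabbatical Program

Service from 8 Jan 2023 to Sep 10, 2024: 611 days.
401(k) Company Match — status full-time ✓; no waiver, service 611 days < 3 years (≈1095 days) ✗ → not eligible.
Identity Protection Plan — status full-time ✓; service 611 days ≥ 1 month (≈30 days) ✓; grade G7 ≥ G3 ✓; 45 hrs/wk ≥ 35 ✓; not eligible for 401(k) Company Match ✗ → not eligible.
Stock Option Plan — status full-time ✓ (not excluded); no waiver, service 611 days ≥ 9 months (≈270 days) ✓; grade G7 ≥ G2 ✓; 45 hrs/wk ≥ 40 ✓ → eligible.
401(k) Plan — no waiver, service 611 days < 3 years (≈1095 days) ✗ → not eligible.
Travel Insurance — no waiver, service 611 days ≥ 30 days ✓; rating 2 ≥ 2 ✓; 45 hrs/wk ≥ 32 ✓; age 52 ≥ 18 ✓; site Reno ✗ (not Raleigh or Lyon) → not eligible.
Paid Parental Leave — status full-time ✓; no waiver, service 611 days < 3 years (≈1095 days) ✗ → not eligible.
Sabbatical Program — age 52 ≥ 21 ✓; grade G7 ≥ G5 ✓; service 611 days ≥ 3 months (≈90 days) ✓ → eligible.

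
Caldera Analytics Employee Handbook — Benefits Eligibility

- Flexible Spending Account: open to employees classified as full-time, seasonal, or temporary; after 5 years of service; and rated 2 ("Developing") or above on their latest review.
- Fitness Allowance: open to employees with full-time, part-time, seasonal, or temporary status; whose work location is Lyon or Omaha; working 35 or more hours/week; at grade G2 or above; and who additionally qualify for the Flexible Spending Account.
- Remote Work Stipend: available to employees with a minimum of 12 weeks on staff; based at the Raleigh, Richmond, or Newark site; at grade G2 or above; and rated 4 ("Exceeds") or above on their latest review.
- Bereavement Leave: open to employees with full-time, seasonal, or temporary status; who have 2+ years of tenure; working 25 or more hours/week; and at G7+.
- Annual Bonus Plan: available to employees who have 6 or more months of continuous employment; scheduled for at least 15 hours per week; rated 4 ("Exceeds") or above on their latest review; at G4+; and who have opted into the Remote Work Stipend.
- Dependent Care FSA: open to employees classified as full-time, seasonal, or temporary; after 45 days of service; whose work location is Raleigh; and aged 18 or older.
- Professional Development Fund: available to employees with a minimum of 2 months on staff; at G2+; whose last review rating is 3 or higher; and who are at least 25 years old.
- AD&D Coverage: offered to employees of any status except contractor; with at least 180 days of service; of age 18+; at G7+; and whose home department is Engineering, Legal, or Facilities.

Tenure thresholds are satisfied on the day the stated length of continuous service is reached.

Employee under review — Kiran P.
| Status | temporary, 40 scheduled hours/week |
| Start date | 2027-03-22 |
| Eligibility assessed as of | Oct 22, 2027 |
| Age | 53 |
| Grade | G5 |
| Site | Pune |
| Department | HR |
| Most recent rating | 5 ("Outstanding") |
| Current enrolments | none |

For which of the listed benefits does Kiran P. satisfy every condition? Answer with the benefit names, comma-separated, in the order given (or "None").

Service from 2027-03-22 to Oct 22, 2027: 214 days.
Flexible Spending Account — status temporary ✓; service 214 days < 5 years (≈1825 days) ✗ → not eligible.
Fitness Allowance — status temporary ✓; site Pune ✗ (not Lyon or Omaha) → not eligible.
Remote Work Stipend — service 214 days ≥ 12 weeks (≈84 days) ✓; site Pune ✗ (not Raleigh, Richmond, or Newark) → not eligible.
Bereavement Leave — status temporary ✓; service 214 days < 2 years (≈730 days) ✗ → not eligible.
Annual Bonus Plan — service 214 days ≥ 6 months (≈180 days) ✓; 40 hrs/wk ≥ 15 ✓; rating 5 ≥ 4 ✓; grade G5 ≥ G4 ✓; not enrolled in Remote Work Stipend ✗ → not eligible.
Dependent Care FSA — status temporary ✓; service 214 days ≥ 45 days ✓; site Pune ✗ (not Raleigh) → not eligible.
Professional Development Fund — service 214 days ≥ 2 months (≈60 days) ✓; grade G5 ≥ G2 ✓; rating 5 ≥ 3 ✓; age 53 ≥ 25 ✓ → eligible.
AD&D Coverage — status temporary ✓ (not excluded); service 214 days ≥ 180 days ✓; age 53 ≥ 18 ✓; grade G5 < G7 ✗ → not eligible.

Professional Development Fund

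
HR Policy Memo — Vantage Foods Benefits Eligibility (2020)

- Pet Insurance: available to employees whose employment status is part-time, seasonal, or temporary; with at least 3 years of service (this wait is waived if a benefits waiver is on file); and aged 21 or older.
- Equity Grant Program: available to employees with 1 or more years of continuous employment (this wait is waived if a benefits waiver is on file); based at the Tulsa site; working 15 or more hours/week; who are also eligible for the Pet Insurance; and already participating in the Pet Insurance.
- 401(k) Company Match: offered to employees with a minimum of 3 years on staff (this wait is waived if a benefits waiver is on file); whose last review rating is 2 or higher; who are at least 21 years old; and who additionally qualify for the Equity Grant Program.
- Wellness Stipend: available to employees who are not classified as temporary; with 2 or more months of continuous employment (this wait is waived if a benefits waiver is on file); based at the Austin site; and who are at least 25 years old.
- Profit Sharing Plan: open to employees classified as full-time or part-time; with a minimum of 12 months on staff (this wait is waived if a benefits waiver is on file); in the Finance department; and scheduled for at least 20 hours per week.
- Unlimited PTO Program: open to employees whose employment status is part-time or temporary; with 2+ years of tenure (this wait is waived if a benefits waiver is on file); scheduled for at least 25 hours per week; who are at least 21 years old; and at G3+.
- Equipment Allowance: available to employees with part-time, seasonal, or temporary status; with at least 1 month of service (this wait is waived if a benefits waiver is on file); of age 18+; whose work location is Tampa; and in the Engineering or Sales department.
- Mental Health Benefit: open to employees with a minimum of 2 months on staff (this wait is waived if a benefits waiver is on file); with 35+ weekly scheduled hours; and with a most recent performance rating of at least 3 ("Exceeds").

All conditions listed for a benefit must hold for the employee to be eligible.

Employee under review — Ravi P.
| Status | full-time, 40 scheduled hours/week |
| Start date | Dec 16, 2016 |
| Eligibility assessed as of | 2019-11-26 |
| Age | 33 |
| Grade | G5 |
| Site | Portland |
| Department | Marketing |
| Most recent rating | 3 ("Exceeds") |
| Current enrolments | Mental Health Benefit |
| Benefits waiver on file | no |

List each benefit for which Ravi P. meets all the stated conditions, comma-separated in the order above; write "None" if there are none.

Service from Dec 16, 2016 to 2019-11-26: 1075 days.
Pet Insurance — status full-time ✗ (requires part-time, seasonal, or temporary) → not eligible.
Equity Grant Program — no waiver, service 1075 days ≥ 1 year (≈365 days) ✓; site Portland ✗ (not Tulsa) → not eligible.
401(k) Company Match — no waiver, service 1075 days < 3 years (≈1095 days) ✗ → not eligible.
Wellness Stipend — status full-time ✓ (not excluded); no waiver, service 1075 days ≥ 2 months (≈60 days) ✓; site Portland ✗ (not Austin) → not eligible.
Profit Sharing Plan — status full-time ✓; no waiver, service 1075 days ≥ 12 months (≈360 days) ✓; dept Marketing ✗ → not eligible.
Unlimited PTO Program — status full-time ✗ (requires part-time or temporary) → not eligible.
Equipment Allowance — status full-time ✗ (requires part-time, seasonal, or temporary) → not eligible.
Mental Health Benefit — no waiver, service 1075 days ≥ 2 months (≈60 days) ✓; 40 hrs/wk ≥ 35 ✓; rating 3 ≥ 3 ✓ → eligible.

Mental Health Benefit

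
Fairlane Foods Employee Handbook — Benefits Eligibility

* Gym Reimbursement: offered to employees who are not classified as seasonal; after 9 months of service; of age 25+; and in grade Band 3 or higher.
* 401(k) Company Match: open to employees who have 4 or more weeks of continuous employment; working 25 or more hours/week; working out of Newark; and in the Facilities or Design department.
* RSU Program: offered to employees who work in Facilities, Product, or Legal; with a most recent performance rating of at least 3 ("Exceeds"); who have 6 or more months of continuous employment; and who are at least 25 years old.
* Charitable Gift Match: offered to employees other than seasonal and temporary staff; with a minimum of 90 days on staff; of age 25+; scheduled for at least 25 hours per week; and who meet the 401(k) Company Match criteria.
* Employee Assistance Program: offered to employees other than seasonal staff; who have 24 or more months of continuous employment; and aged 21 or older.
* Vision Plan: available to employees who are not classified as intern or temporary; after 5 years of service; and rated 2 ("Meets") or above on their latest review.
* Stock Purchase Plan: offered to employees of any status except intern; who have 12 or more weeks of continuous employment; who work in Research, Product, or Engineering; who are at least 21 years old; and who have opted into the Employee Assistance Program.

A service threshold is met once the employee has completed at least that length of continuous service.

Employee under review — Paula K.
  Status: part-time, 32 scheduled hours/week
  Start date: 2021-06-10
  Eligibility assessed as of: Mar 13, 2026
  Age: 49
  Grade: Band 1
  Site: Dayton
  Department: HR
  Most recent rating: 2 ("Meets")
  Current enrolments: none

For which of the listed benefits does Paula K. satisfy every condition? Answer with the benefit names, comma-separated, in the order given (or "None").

Employee Assistance Program

Service from 2021-06-10 to Mar 13, 2026: 1737 days.
Gym Reimbursement — status part-time ✓ (not excluded); service 1737 days ≥ 9 months (≈270 days) ✓; age 49 ≥ 25 ✓; grade Band 1 < Band 3 ✗ → not eligible.
401(k) Company Match — service 1737 days ≥ 4 weeks (≈28 days) ✓; 32 hrs/wk ≥ 25 ✓; site Dayton ✗ (not Newark) → not eligible.
RSU Program — dept HR ✗ → not eligible.
Charitable Gift Match — status part-time ✓ (not excluded); service 1737 days ≥ 90 days ✓; age 49 ≥ 25 ✓; 32 hrs/wk ≥ 25 ✓; not eligible for 401(k) Company Match ✗ → not eligible.
Employee Assistance Program — status part-time ✓ (not excluded); service 1737 days ≥ 24 months (≈720 days) ✓; age 49 ≥ 21 ✓ → eligible.
Vision Plan — status part-time ✓ (not excluded); service 1737 days < 5 years (≈1825 days) ✗ → not eligible.
Stock Purchase Plan — status part-time ✓ (not excluded); service 1737 days ≥ 12 weeks (≈84 days) ✓; dept HR ✗ → not eligible.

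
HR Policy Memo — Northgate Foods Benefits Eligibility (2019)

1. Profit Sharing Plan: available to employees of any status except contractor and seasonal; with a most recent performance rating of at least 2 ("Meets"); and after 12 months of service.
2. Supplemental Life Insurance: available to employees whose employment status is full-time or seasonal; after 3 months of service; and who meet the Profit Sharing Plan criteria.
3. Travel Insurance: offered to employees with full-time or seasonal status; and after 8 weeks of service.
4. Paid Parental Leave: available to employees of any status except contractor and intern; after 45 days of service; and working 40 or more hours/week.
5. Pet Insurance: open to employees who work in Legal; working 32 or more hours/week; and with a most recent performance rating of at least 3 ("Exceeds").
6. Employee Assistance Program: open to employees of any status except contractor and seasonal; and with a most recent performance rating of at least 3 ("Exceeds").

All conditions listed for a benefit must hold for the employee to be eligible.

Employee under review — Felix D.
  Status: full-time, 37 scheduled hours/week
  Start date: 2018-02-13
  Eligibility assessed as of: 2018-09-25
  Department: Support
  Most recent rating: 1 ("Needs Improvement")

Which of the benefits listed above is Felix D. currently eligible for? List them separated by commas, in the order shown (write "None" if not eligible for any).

Travel Insurance

Service from 2018-02-13 to 2018-09-25: 224 days.
Profit Sharing Plan — status full-time ✓ (not excluded); rating 1 < 2 ✗ → not eligible.
Supplemental Life Insurance — status full-time ✓; service 224 days ≥ 3 months (≈90 days) ✓; not eligible for Profit Sharing Plan ✗ → not eligible.
Travel Insurance — status full-time ✓; service 224 days ≥ 8 weeks (≈56 days) ✓ → eligible.
Paid Parental Leave — status full-time ✓ (not excluded); service 224 days ≥ 45 days ✓; 37 hrs/wk < 40 ✗ → not eligible.
Pet Insurance — dept Support ✗ → not eligible.
Employee Assistance Program — status full-time ✓ (not excluded); rating 1 < 3 ✗ → not eligible.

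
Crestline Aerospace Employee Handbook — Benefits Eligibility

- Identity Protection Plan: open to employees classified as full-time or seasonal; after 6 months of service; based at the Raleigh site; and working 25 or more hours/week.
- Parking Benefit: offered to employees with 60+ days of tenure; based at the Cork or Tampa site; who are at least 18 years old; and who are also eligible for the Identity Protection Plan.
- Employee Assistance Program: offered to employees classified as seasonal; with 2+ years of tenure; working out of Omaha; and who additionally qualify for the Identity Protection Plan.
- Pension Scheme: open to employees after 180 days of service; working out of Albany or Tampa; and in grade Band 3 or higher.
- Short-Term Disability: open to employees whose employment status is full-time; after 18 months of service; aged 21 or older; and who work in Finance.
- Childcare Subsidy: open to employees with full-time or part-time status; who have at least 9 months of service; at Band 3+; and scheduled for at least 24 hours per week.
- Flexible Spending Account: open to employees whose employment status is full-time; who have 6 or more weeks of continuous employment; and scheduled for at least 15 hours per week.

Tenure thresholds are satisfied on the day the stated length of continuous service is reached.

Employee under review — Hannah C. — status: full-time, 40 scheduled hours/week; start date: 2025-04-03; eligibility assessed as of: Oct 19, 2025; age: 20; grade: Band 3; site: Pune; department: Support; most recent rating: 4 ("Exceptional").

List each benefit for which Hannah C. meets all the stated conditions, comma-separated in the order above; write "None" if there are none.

Flexible Spending Account

Service from 2025-04-03 to Oct 19, 2025: 199 days.
Identity Protection Plan — status full-time ✓; service 199 days ≥ 6 months (≈180 days) ✓; site Pune ✗ (not Raleigh) → not eligible.
Parking Benefit — service 199 days ≥ 60 days ✓; site Pune ✗ (not Cork or Tampa) → not eligible.
Employee Assistance Program — status full-time ✗ (requires seasonal) → not eligible.
Pension Scheme — service 199 days ≥ 180 days ✓; site Pune ✗ (not Albany or Tampa) → not eligible.
Short-Term Disability — status full-time ✓; service 199 days < 18 months (≈540 days) ✗ → not eligible.
Childcare Subsidy — status full-time ✓; service 199 days < 9 months (≈270 days) ✗ → not eligible.
Flexible Spending Account — status full-time ✓; service 199 days ≥ 6 weeks (≈42 days) ✓; 40 hrs/wk ≥ 15 ✓ → eligible.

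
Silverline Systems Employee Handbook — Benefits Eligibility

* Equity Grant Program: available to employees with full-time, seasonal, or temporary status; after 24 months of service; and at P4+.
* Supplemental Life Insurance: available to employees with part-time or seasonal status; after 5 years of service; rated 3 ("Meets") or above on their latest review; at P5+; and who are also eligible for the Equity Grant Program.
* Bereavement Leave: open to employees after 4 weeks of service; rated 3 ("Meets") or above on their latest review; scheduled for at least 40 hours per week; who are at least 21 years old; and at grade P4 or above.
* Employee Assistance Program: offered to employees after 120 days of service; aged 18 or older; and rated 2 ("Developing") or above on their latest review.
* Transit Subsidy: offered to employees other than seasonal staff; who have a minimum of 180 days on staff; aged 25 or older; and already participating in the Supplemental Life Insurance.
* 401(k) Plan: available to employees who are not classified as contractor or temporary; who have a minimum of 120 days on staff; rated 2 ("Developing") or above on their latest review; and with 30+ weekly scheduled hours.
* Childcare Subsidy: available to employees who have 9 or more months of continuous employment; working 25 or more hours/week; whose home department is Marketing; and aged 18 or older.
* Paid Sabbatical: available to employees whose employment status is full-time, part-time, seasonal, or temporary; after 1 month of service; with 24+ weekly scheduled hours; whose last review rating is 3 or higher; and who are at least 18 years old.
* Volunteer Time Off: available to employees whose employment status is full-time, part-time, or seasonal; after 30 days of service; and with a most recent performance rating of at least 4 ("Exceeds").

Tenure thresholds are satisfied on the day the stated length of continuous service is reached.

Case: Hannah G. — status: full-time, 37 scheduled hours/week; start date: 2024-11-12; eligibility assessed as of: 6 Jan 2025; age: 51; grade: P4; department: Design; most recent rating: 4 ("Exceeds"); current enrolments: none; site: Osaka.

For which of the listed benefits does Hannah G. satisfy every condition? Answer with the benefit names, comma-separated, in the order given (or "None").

Paid Sabbatical, Volunteer Time Off

Service from 2024-11-12 to 6 Jan 2025: 55 days.
Equity Grant Program — status full-time ✓; service 55 days < 24 months (≈720 days) ✗ → not eligible.
Supplemental Life Insurance — status full-time ✗ (requires part-time or seasonal) → not eligible.
Bereavement Leave — service 55 days ≥ 4 weeks (≈28 days) ✓; rating 4 ≥ 3 ✓; 37 hrs/wk < 40 ✗ → not eligible.
Employee Assistance Program — service 55 days < 120 days ✗ → not eligible.
Transit Subsidy — status full-time ✓ (not excluded); service 55 days < 180 days ✗ → not eligible.
401(k) Plan — status full-time ✓ (not excluded); service 55 days < 120 days ✗ → not eligible.
Childcare Subsidy — service 55 days < 9 months (≈270 days) ✗ → not eligible.
Paid Sabbatical — status full-time ✓; service 55 days ≥ 1 month (≈30 days) ✓; 37 hrs/wk ≥ 24 ✓; rating 4 ≥ 3 ✓; age 51 ≥ 18 ✓ → eligible.
Volunteer Time Off — status full-time ✓; service 55 days ≥ 30 days ✓; rating 4 ≥ 4 ✓ → eligible.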